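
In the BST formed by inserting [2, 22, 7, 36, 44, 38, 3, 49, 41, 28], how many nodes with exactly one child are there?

Tree built from: [2, 22, 7, 36, 44, 38, 3, 49, 41, 28]
Tree (level-order array): [2, None, 22, 7, 36, 3, None, 28, 44, None, None, None, None, 38, 49, None, 41]
Rule: These are nodes with exactly 1 non-null child.
Per-node child counts:
  node 2: 1 child(ren)
  node 22: 2 child(ren)
  node 7: 1 child(ren)
  node 3: 0 child(ren)
  node 36: 2 child(ren)
  node 28: 0 child(ren)
  node 44: 2 child(ren)
  node 38: 1 child(ren)
  node 41: 0 child(ren)
  node 49: 0 child(ren)
Matching nodes: [2, 7, 38]
Count of nodes with exactly one child: 3


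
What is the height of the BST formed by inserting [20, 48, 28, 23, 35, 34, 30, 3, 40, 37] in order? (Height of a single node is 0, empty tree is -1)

Insertion order: [20, 48, 28, 23, 35, 34, 30, 3, 40, 37]
Tree (level-order array): [20, 3, 48, None, None, 28, None, 23, 35, None, None, 34, 40, 30, None, 37]
Compute height bottom-up (empty subtree = -1):
  height(3) = 1 + max(-1, -1) = 0
  height(23) = 1 + max(-1, -1) = 0
  height(30) = 1 + max(-1, -1) = 0
  height(34) = 1 + max(0, -1) = 1
  height(37) = 1 + max(-1, -1) = 0
  height(40) = 1 + max(0, -1) = 1
  height(35) = 1 + max(1, 1) = 2
  height(28) = 1 + max(0, 2) = 3
  height(48) = 1 + max(3, -1) = 4
  height(20) = 1 + max(0, 4) = 5
Height = 5


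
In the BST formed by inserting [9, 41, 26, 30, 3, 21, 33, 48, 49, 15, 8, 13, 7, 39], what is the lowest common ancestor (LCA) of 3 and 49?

Tree insertion order: [9, 41, 26, 30, 3, 21, 33, 48, 49, 15, 8, 13, 7, 39]
Tree (level-order array): [9, 3, 41, None, 8, 26, 48, 7, None, 21, 30, None, 49, None, None, 15, None, None, 33, None, None, 13, None, None, 39]
In a BST, the LCA of p=3, q=49 is the first node v on the
root-to-leaf path with p <= v <= q (go left if both < v, right if both > v).
Walk from root:
  at 9: 3 <= 9 <= 49, this is the LCA
LCA = 9


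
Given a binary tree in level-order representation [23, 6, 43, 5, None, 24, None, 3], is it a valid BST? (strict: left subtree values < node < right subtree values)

Level-order array: [23, 6, 43, 5, None, 24, None, 3]
Validate using subtree bounds (lo, hi): at each node, require lo < value < hi,
then recurse left with hi=value and right with lo=value.
Preorder trace (stopping at first violation):
  at node 23 with bounds (-inf, +inf): OK
  at node 6 with bounds (-inf, 23): OK
  at node 5 with bounds (-inf, 6): OK
  at node 3 with bounds (-inf, 5): OK
  at node 43 with bounds (23, +inf): OK
  at node 24 with bounds (23, 43): OK
No violation found at any node.
Result: Valid BST


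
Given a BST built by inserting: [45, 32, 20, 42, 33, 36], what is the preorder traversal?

Tree insertion order: [45, 32, 20, 42, 33, 36]
Tree (level-order array): [45, 32, None, 20, 42, None, None, 33, None, None, 36]
Preorder traversal: [45, 32, 20, 42, 33, 36]


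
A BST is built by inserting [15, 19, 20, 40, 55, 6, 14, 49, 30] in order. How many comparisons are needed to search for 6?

Search path for 6: 15 -> 6
Found: True
Comparisons: 2


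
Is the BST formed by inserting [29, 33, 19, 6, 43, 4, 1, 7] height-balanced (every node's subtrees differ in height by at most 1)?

Tree (level-order array): [29, 19, 33, 6, None, None, 43, 4, 7, None, None, 1]
Definition: a tree is height-balanced if, at every node, |h(left) - h(right)| <= 1 (empty subtree has height -1).
Bottom-up per-node check:
  node 1: h_left=-1, h_right=-1, diff=0 [OK], height=0
  node 4: h_left=0, h_right=-1, diff=1 [OK], height=1
  node 7: h_left=-1, h_right=-1, diff=0 [OK], height=0
  node 6: h_left=1, h_right=0, diff=1 [OK], height=2
  node 19: h_left=2, h_right=-1, diff=3 [FAIL (|2--1|=3 > 1)], height=3
  node 43: h_left=-1, h_right=-1, diff=0 [OK], height=0
  node 33: h_left=-1, h_right=0, diff=1 [OK], height=1
  node 29: h_left=3, h_right=1, diff=2 [FAIL (|3-1|=2 > 1)], height=4
Node 19 violates the condition: |2 - -1| = 3 > 1.
Result: Not balanced


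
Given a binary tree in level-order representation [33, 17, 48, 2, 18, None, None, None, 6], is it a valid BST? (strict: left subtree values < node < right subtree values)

Level-order array: [33, 17, 48, 2, 18, None, None, None, 6]
Validate using subtree bounds (lo, hi): at each node, require lo < value < hi,
then recurse left with hi=value and right with lo=value.
Preorder trace (stopping at first violation):
  at node 33 with bounds (-inf, +inf): OK
  at node 17 with bounds (-inf, 33): OK
  at node 2 with bounds (-inf, 17): OK
  at node 6 with bounds (2, 17): OK
  at node 18 with bounds (17, 33): OK
  at node 48 with bounds (33, +inf): OK
No violation found at any node.
Result: Valid BST


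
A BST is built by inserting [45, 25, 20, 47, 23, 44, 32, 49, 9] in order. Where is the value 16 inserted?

Starting tree (level order): [45, 25, 47, 20, 44, None, 49, 9, 23, 32]
Insertion path: 45 -> 25 -> 20 -> 9
Result: insert 16 as right child of 9
Final tree (level order): [45, 25, 47, 20, 44, None, 49, 9, 23, 32, None, None, None, None, 16]


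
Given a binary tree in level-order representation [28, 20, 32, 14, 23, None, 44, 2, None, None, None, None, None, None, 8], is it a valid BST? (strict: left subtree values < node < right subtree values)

Level-order array: [28, 20, 32, 14, 23, None, 44, 2, None, None, None, None, None, None, 8]
Validate using subtree bounds (lo, hi): at each node, require lo < value < hi,
then recurse left with hi=value and right with lo=value.
Preorder trace (stopping at first violation):
  at node 28 with bounds (-inf, +inf): OK
  at node 20 with bounds (-inf, 28): OK
  at node 14 with bounds (-inf, 20): OK
  at node 2 with bounds (-inf, 14): OK
  at node 8 with bounds (2, 14): OK
  at node 23 with bounds (20, 28): OK
  at node 32 with bounds (28, +inf): OK
  at node 44 with bounds (32, +inf): OK
No violation found at any node.
Result: Valid BST


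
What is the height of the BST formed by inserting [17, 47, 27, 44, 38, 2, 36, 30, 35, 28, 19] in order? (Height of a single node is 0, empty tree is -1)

Insertion order: [17, 47, 27, 44, 38, 2, 36, 30, 35, 28, 19]
Tree (level-order array): [17, 2, 47, None, None, 27, None, 19, 44, None, None, 38, None, 36, None, 30, None, 28, 35]
Compute height bottom-up (empty subtree = -1):
  height(2) = 1 + max(-1, -1) = 0
  height(19) = 1 + max(-1, -1) = 0
  height(28) = 1 + max(-1, -1) = 0
  height(35) = 1 + max(-1, -1) = 0
  height(30) = 1 + max(0, 0) = 1
  height(36) = 1 + max(1, -1) = 2
  height(38) = 1 + max(2, -1) = 3
  height(44) = 1 + max(3, -1) = 4
  height(27) = 1 + max(0, 4) = 5
  height(47) = 1 + max(5, -1) = 6
  height(17) = 1 + max(0, 6) = 7
Height = 7


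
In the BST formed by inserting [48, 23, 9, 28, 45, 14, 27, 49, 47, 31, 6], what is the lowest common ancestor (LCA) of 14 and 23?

Tree insertion order: [48, 23, 9, 28, 45, 14, 27, 49, 47, 31, 6]
Tree (level-order array): [48, 23, 49, 9, 28, None, None, 6, 14, 27, 45, None, None, None, None, None, None, 31, 47]
In a BST, the LCA of p=14, q=23 is the first node v on the
root-to-leaf path with p <= v <= q (go left if both < v, right if both > v).
Walk from root:
  at 48: both 14 and 23 < 48, go left
  at 23: 14 <= 23 <= 23, this is the LCA
LCA = 23


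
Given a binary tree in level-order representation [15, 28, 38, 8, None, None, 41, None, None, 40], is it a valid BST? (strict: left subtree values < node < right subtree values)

Level-order array: [15, 28, 38, 8, None, None, 41, None, None, 40]
Validate using subtree bounds (lo, hi): at each node, require lo < value < hi,
then recurse left with hi=value and right with lo=value.
Preorder trace (stopping at first violation):
  at node 15 with bounds (-inf, +inf): OK
  at node 28 with bounds (-inf, 15): VIOLATION
Node 28 violates its bound: not (-inf < 28 < 15).
Result: Not a valid BST


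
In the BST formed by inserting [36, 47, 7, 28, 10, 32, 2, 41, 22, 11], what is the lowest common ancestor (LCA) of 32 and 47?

Tree insertion order: [36, 47, 7, 28, 10, 32, 2, 41, 22, 11]
Tree (level-order array): [36, 7, 47, 2, 28, 41, None, None, None, 10, 32, None, None, None, 22, None, None, 11]
In a BST, the LCA of p=32, q=47 is the first node v on the
root-to-leaf path with p <= v <= q (go left if both < v, right if both > v).
Walk from root:
  at 36: 32 <= 36 <= 47, this is the LCA
LCA = 36


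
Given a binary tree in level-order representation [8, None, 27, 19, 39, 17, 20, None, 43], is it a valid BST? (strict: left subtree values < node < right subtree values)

Level-order array: [8, None, 27, 19, 39, 17, 20, None, 43]
Validate using subtree bounds (lo, hi): at each node, require lo < value < hi,
then recurse left with hi=value and right with lo=value.
Preorder trace (stopping at first violation):
  at node 8 with bounds (-inf, +inf): OK
  at node 27 with bounds (8, +inf): OK
  at node 19 with bounds (8, 27): OK
  at node 17 with bounds (8, 19): OK
  at node 20 with bounds (19, 27): OK
  at node 39 with bounds (27, +inf): OK
  at node 43 with bounds (39, +inf): OK
No violation found at any node.
Result: Valid BST


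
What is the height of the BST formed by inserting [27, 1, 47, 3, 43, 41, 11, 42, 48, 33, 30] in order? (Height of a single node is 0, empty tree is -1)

Insertion order: [27, 1, 47, 3, 43, 41, 11, 42, 48, 33, 30]
Tree (level-order array): [27, 1, 47, None, 3, 43, 48, None, 11, 41, None, None, None, None, None, 33, 42, 30]
Compute height bottom-up (empty subtree = -1):
  height(11) = 1 + max(-1, -1) = 0
  height(3) = 1 + max(-1, 0) = 1
  height(1) = 1 + max(-1, 1) = 2
  height(30) = 1 + max(-1, -1) = 0
  height(33) = 1 + max(0, -1) = 1
  height(42) = 1 + max(-1, -1) = 0
  height(41) = 1 + max(1, 0) = 2
  height(43) = 1 + max(2, -1) = 3
  height(48) = 1 + max(-1, -1) = 0
  height(47) = 1 + max(3, 0) = 4
  height(27) = 1 + max(2, 4) = 5
Height = 5


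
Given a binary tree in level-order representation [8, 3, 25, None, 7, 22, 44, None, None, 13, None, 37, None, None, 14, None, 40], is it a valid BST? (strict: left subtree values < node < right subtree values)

Level-order array: [8, 3, 25, None, 7, 22, 44, None, None, 13, None, 37, None, None, 14, None, 40]
Validate using subtree bounds (lo, hi): at each node, require lo < value < hi,
then recurse left with hi=value and right with lo=value.
Preorder trace (stopping at first violation):
  at node 8 with bounds (-inf, +inf): OK
  at node 3 with bounds (-inf, 8): OK
  at node 7 with bounds (3, 8): OK
  at node 25 with bounds (8, +inf): OK
  at node 22 with bounds (8, 25): OK
  at node 13 with bounds (8, 22): OK
  at node 14 with bounds (13, 22): OK
  at node 44 with bounds (25, +inf): OK
  at node 37 with bounds (25, 44): OK
  at node 40 with bounds (37, 44): OK
No violation found at any node.
Result: Valid BST


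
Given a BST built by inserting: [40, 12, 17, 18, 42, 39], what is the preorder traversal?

Tree insertion order: [40, 12, 17, 18, 42, 39]
Tree (level-order array): [40, 12, 42, None, 17, None, None, None, 18, None, 39]
Preorder traversal: [40, 12, 17, 18, 39, 42]


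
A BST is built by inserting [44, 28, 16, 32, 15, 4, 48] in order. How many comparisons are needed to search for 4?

Search path for 4: 44 -> 28 -> 16 -> 15 -> 4
Found: True
Comparisons: 5


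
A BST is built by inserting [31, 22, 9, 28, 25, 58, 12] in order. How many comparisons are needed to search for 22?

Search path for 22: 31 -> 22
Found: True
Comparisons: 2


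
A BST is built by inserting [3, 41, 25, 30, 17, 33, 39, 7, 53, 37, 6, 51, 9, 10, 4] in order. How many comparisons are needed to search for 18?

Search path for 18: 3 -> 41 -> 25 -> 17
Found: False
Comparisons: 4


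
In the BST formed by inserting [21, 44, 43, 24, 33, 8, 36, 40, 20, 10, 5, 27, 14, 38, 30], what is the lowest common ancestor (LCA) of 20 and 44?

Tree insertion order: [21, 44, 43, 24, 33, 8, 36, 40, 20, 10, 5, 27, 14, 38, 30]
Tree (level-order array): [21, 8, 44, 5, 20, 43, None, None, None, 10, None, 24, None, None, 14, None, 33, None, None, 27, 36, None, 30, None, 40, None, None, 38]
In a BST, the LCA of p=20, q=44 is the first node v on the
root-to-leaf path with p <= v <= q (go left if both < v, right if both > v).
Walk from root:
  at 21: 20 <= 21 <= 44, this is the LCA
LCA = 21


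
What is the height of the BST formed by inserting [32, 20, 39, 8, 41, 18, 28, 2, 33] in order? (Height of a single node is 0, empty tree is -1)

Insertion order: [32, 20, 39, 8, 41, 18, 28, 2, 33]
Tree (level-order array): [32, 20, 39, 8, 28, 33, 41, 2, 18]
Compute height bottom-up (empty subtree = -1):
  height(2) = 1 + max(-1, -1) = 0
  height(18) = 1 + max(-1, -1) = 0
  height(8) = 1 + max(0, 0) = 1
  height(28) = 1 + max(-1, -1) = 0
  height(20) = 1 + max(1, 0) = 2
  height(33) = 1 + max(-1, -1) = 0
  height(41) = 1 + max(-1, -1) = 0
  height(39) = 1 + max(0, 0) = 1
  height(32) = 1 + max(2, 1) = 3
Height = 3


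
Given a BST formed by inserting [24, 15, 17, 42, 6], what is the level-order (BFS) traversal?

Tree insertion order: [24, 15, 17, 42, 6]
Tree (level-order array): [24, 15, 42, 6, 17]
BFS from the root, enqueuing left then right child of each popped node:
  queue [24] -> pop 24, enqueue [15, 42], visited so far: [24]
  queue [15, 42] -> pop 15, enqueue [6, 17], visited so far: [24, 15]
  queue [42, 6, 17] -> pop 42, enqueue [none], visited so far: [24, 15, 42]
  queue [6, 17] -> pop 6, enqueue [none], visited so far: [24, 15, 42, 6]
  queue [17] -> pop 17, enqueue [none], visited so far: [24, 15, 42, 6, 17]
Result: [24, 15, 42, 6, 17]


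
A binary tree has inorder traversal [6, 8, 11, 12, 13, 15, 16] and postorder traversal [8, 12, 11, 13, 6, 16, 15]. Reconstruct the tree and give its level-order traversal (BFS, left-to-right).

Inorder:   [6, 8, 11, 12, 13, 15, 16]
Postorder: [8, 12, 11, 13, 6, 16, 15]
Algorithm: postorder visits root last, so walk postorder right-to-left;
each value is the root of the current inorder slice — split it at that
value, recurse on the right subtree first, then the left.
Recursive splits:
  root=15; inorder splits into left=[6, 8, 11, 12, 13], right=[16]
  root=16; inorder splits into left=[], right=[]
  root=6; inorder splits into left=[], right=[8, 11, 12, 13]
  root=13; inorder splits into left=[8, 11, 12], right=[]
  root=11; inorder splits into left=[8], right=[12]
  root=12; inorder splits into left=[], right=[]
  root=8; inorder splits into left=[], right=[]
Reconstructed level-order: [15, 6, 16, 13, 11, 8, 12]


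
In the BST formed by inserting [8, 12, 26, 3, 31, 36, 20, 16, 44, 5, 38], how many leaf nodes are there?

Tree built from: [8, 12, 26, 3, 31, 36, 20, 16, 44, 5, 38]
Tree (level-order array): [8, 3, 12, None, 5, None, 26, None, None, 20, 31, 16, None, None, 36, None, None, None, 44, 38]
Rule: A leaf has 0 children.
Per-node child counts:
  node 8: 2 child(ren)
  node 3: 1 child(ren)
  node 5: 0 child(ren)
  node 12: 1 child(ren)
  node 26: 2 child(ren)
  node 20: 1 child(ren)
  node 16: 0 child(ren)
  node 31: 1 child(ren)
  node 36: 1 child(ren)
  node 44: 1 child(ren)
  node 38: 0 child(ren)
Matching nodes: [5, 16, 38]
Count of leaf nodes: 3


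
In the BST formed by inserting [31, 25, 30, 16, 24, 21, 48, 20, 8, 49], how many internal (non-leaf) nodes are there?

Tree built from: [31, 25, 30, 16, 24, 21, 48, 20, 8, 49]
Tree (level-order array): [31, 25, 48, 16, 30, None, 49, 8, 24, None, None, None, None, None, None, 21, None, 20]
Rule: An internal node has at least one child.
Per-node child counts:
  node 31: 2 child(ren)
  node 25: 2 child(ren)
  node 16: 2 child(ren)
  node 8: 0 child(ren)
  node 24: 1 child(ren)
  node 21: 1 child(ren)
  node 20: 0 child(ren)
  node 30: 0 child(ren)
  node 48: 1 child(ren)
  node 49: 0 child(ren)
Matching nodes: [31, 25, 16, 24, 21, 48]
Count of internal (non-leaf) nodes: 6


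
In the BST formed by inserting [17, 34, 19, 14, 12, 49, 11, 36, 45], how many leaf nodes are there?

Tree built from: [17, 34, 19, 14, 12, 49, 11, 36, 45]
Tree (level-order array): [17, 14, 34, 12, None, 19, 49, 11, None, None, None, 36, None, None, None, None, 45]
Rule: A leaf has 0 children.
Per-node child counts:
  node 17: 2 child(ren)
  node 14: 1 child(ren)
  node 12: 1 child(ren)
  node 11: 0 child(ren)
  node 34: 2 child(ren)
  node 19: 0 child(ren)
  node 49: 1 child(ren)
  node 36: 1 child(ren)
  node 45: 0 child(ren)
Matching nodes: [11, 19, 45]
Count of leaf nodes: 3


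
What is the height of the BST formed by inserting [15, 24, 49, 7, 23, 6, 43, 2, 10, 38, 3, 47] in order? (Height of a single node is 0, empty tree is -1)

Insertion order: [15, 24, 49, 7, 23, 6, 43, 2, 10, 38, 3, 47]
Tree (level-order array): [15, 7, 24, 6, 10, 23, 49, 2, None, None, None, None, None, 43, None, None, 3, 38, 47]
Compute height bottom-up (empty subtree = -1):
  height(3) = 1 + max(-1, -1) = 0
  height(2) = 1 + max(-1, 0) = 1
  height(6) = 1 + max(1, -1) = 2
  height(10) = 1 + max(-1, -1) = 0
  height(7) = 1 + max(2, 0) = 3
  height(23) = 1 + max(-1, -1) = 0
  height(38) = 1 + max(-1, -1) = 0
  height(47) = 1 + max(-1, -1) = 0
  height(43) = 1 + max(0, 0) = 1
  height(49) = 1 + max(1, -1) = 2
  height(24) = 1 + max(0, 2) = 3
  height(15) = 1 + max(3, 3) = 4
Height = 4


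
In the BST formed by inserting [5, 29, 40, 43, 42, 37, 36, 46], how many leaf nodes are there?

Tree built from: [5, 29, 40, 43, 42, 37, 36, 46]
Tree (level-order array): [5, None, 29, None, 40, 37, 43, 36, None, 42, 46]
Rule: A leaf has 0 children.
Per-node child counts:
  node 5: 1 child(ren)
  node 29: 1 child(ren)
  node 40: 2 child(ren)
  node 37: 1 child(ren)
  node 36: 0 child(ren)
  node 43: 2 child(ren)
  node 42: 0 child(ren)
  node 46: 0 child(ren)
Matching nodes: [36, 42, 46]
Count of leaf nodes: 3


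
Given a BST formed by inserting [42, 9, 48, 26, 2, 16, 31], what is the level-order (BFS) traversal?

Tree insertion order: [42, 9, 48, 26, 2, 16, 31]
Tree (level-order array): [42, 9, 48, 2, 26, None, None, None, None, 16, 31]
BFS from the root, enqueuing left then right child of each popped node:
  queue [42] -> pop 42, enqueue [9, 48], visited so far: [42]
  queue [9, 48] -> pop 9, enqueue [2, 26], visited so far: [42, 9]
  queue [48, 2, 26] -> pop 48, enqueue [none], visited so far: [42, 9, 48]
  queue [2, 26] -> pop 2, enqueue [none], visited so far: [42, 9, 48, 2]
  queue [26] -> pop 26, enqueue [16, 31], visited so far: [42, 9, 48, 2, 26]
  queue [16, 31] -> pop 16, enqueue [none], visited so far: [42, 9, 48, 2, 26, 16]
  queue [31] -> pop 31, enqueue [none], visited so far: [42, 9, 48, 2, 26, 16, 31]
Result: [42, 9, 48, 2, 26, 16, 31]


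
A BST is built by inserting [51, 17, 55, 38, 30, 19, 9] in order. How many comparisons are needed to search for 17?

Search path for 17: 51 -> 17
Found: True
Comparisons: 2


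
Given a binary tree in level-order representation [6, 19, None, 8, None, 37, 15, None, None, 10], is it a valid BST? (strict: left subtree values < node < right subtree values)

Level-order array: [6, 19, None, 8, None, 37, 15, None, None, 10]
Validate using subtree bounds (lo, hi): at each node, require lo < value < hi,
then recurse left with hi=value and right with lo=value.
Preorder trace (stopping at first violation):
  at node 6 with bounds (-inf, +inf): OK
  at node 19 with bounds (-inf, 6): VIOLATION
Node 19 violates its bound: not (-inf < 19 < 6).
Result: Not a valid BST


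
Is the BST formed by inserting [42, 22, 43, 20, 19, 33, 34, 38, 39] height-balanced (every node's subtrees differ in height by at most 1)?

Tree (level-order array): [42, 22, 43, 20, 33, None, None, 19, None, None, 34, None, None, None, 38, None, 39]
Definition: a tree is height-balanced if, at every node, |h(left) - h(right)| <= 1 (empty subtree has height -1).
Bottom-up per-node check:
  node 19: h_left=-1, h_right=-1, diff=0 [OK], height=0
  node 20: h_left=0, h_right=-1, diff=1 [OK], height=1
  node 39: h_left=-1, h_right=-1, diff=0 [OK], height=0
  node 38: h_left=-1, h_right=0, diff=1 [OK], height=1
  node 34: h_left=-1, h_right=1, diff=2 [FAIL (|-1-1|=2 > 1)], height=2
  node 33: h_left=-1, h_right=2, diff=3 [FAIL (|-1-2|=3 > 1)], height=3
  node 22: h_left=1, h_right=3, diff=2 [FAIL (|1-3|=2 > 1)], height=4
  node 43: h_left=-1, h_right=-1, diff=0 [OK], height=0
  node 42: h_left=4, h_right=0, diff=4 [FAIL (|4-0|=4 > 1)], height=5
Node 34 violates the condition: |-1 - 1| = 2 > 1.
Result: Not balanced


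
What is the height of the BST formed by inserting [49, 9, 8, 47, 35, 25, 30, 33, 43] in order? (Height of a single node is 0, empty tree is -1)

Insertion order: [49, 9, 8, 47, 35, 25, 30, 33, 43]
Tree (level-order array): [49, 9, None, 8, 47, None, None, 35, None, 25, 43, None, 30, None, None, None, 33]
Compute height bottom-up (empty subtree = -1):
  height(8) = 1 + max(-1, -1) = 0
  height(33) = 1 + max(-1, -1) = 0
  height(30) = 1 + max(-1, 0) = 1
  height(25) = 1 + max(-1, 1) = 2
  height(43) = 1 + max(-1, -1) = 0
  height(35) = 1 + max(2, 0) = 3
  height(47) = 1 + max(3, -1) = 4
  height(9) = 1 + max(0, 4) = 5
  height(49) = 1 + max(5, -1) = 6
Height = 6


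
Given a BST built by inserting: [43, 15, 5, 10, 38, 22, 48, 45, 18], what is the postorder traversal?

Tree insertion order: [43, 15, 5, 10, 38, 22, 48, 45, 18]
Tree (level-order array): [43, 15, 48, 5, 38, 45, None, None, 10, 22, None, None, None, None, None, 18]
Postorder traversal: [10, 5, 18, 22, 38, 15, 45, 48, 43]


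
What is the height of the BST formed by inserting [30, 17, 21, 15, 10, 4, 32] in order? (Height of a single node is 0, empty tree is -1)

Insertion order: [30, 17, 21, 15, 10, 4, 32]
Tree (level-order array): [30, 17, 32, 15, 21, None, None, 10, None, None, None, 4]
Compute height bottom-up (empty subtree = -1):
  height(4) = 1 + max(-1, -1) = 0
  height(10) = 1 + max(0, -1) = 1
  height(15) = 1 + max(1, -1) = 2
  height(21) = 1 + max(-1, -1) = 0
  height(17) = 1 + max(2, 0) = 3
  height(32) = 1 + max(-1, -1) = 0
  height(30) = 1 + max(3, 0) = 4
Height = 4


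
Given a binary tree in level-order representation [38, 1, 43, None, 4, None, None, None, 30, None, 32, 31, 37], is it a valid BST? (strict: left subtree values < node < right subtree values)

Level-order array: [38, 1, 43, None, 4, None, None, None, 30, None, 32, 31, 37]
Validate using subtree bounds (lo, hi): at each node, require lo < value < hi,
then recurse left with hi=value and right with lo=value.
Preorder trace (stopping at first violation):
  at node 38 with bounds (-inf, +inf): OK
  at node 1 with bounds (-inf, 38): OK
  at node 4 with bounds (1, 38): OK
  at node 30 with bounds (4, 38): OK
  at node 32 with bounds (30, 38): OK
  at node 31 with bounds (30, 32): OK
  at node 37 with bounds (32, 38): OK
  at node 43 with bounds (38, +inf): OK
No violation found at any node.
Result: Valid BST


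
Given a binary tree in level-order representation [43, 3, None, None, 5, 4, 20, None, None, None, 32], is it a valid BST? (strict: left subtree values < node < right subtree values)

Level-order array: [43, 3, None, None, 5, 4, 20, None, None, None, 32]
Validate using subtree bounds (lo, hi): at each node, require lo < value < hi,
then recurse left with hi=value and right with lo=value.
Preorder trace (stopping at first violation):
  at node 43 with bounds (-inf, +inf): OK
  at node 3 with bounds (-inf, 43): OK
  at node 5 with bounds (3, 43): OK
  at node 4 with bounds (3, 5): OK
  at node 20 with bounds (5, 43): OK
  at node 32 with bounds (20, 43): OK
No violation found at any node.
Result: Valid BST


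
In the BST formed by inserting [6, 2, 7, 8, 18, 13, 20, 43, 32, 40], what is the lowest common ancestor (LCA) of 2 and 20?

Tree insertion order: [6, 2, 7, 8, 18, 13, 20, 43, 32, 40]
Tree (level-order array): [6, 2, 7, None, None, None, 8, None, 18, 13, 20, None, None, None, 43, 32, None, None, 40]
In a BST, the LCA of p=2, q=20 is the first node v on the
root-to-leaf path with p <= v <= q (go left if both < v, right if both > v).
Walk from root:
  at 6: 2 <= 6 <= 20, this is the LCA
LCA = 6


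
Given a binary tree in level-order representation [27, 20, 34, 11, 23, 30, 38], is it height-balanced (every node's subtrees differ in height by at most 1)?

Tree (level-order array): [27, 20, 34, 11, 23, 30, 38]
Definition: a tree is height-balanced if, at every node, |h(left) - h(right)| <= 1 (empty subtree has height -1).
Bottom-up per-node check:
  node 11: h_left=-1, h_right=-1, diff=0 [OK], height=0
  node 23: h_left=-1, h_right=-1, diff=0 [OK], height=0
  node 20: h_left=0, h_right=0, diff=0 [OK], height=1
  node 30: h_left=-1, h_right=-1, diff=0 [OK], height=0
  node 38: h_left=-1, h_right=-1, diff=0 [OK], height=0
  node 34: h_left=0, h_right=0, diff=0 [OK], height=1
  node 27: h_left=1, h_right=1, diff=0 [OK], height=2
All nodes satisfy the balance condition.
Result: Balanced


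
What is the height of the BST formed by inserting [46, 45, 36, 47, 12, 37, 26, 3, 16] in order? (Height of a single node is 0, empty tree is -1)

Insertion order: [46, 45, 36, 47, 12, 37, 26, 3, 16]
Tree (level-order array): [46, 45, 47, 36, None, None, None, 12, 37, 3, 26, None, None, None, None, 16]
Compute height bottom-up (empty subtree = -1):
  height(3) = 1 + max(-1, -1) = 0
  height(16) = 1 + max(-1, -1) = 0
  height(26) = 1 + max(0, -1) = 1
  height(12) = 1 + max(0, 1) = 2
  height(37) = 1 + max(-1, -1) = 0
  height(36) = 1 + max(2, 0) = 3
  height(45) = 1 + max(3, -1) = 4
  height(47) = 1 + max(-1, -1) = 0
  height(46) = 1 + max(4, 0) = 5
Height = 5


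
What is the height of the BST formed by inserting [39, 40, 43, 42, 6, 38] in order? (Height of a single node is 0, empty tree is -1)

Insertion order: [39, 40, 43, 42, 6, 38]
Tree (level-order array): [39, 6, 40, None, 38, None, 43, None, None, 42]
Compute height bottom-up (empty subtree = -1):
  height(38) = 1 + max(-1, -1) = 0
  height(6) = 1 + max(-1, 0) = 1
  height(42) = 1 + max(-1, -1) = 0
  height(43) = 1 + max(0, -1) = 1
  height(40) = 1 + max(-1, 1) = 2
  height(39) = 1 + max(1, 2) = 3
Height = 3


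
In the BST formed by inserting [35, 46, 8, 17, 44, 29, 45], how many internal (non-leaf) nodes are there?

Tree built from: [35, 46, 8, 17, 44, 29, 45]
Tree (level-order array): [35, 8, 46, None, 17, 44, None, None, 29, None, 45]
Rule: An internal node has at least one child.
Per-node child counts:
  node 35: 2 child(ren)
  node 8: 1 child(ren)
  node 17: 1 child(ren)
  node 29: 0 child(ren)
  node 46: 1 child(ren)
  node 44: 1 child(ren)
  node 45: 0 child(ren)
Matching nodes: [35, 8, 17, 46, 44]
Count of internal (non-leaf) nodes: 5


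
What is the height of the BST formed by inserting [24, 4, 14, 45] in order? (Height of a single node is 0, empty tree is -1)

Insertion order: [24, 4, 14, 45]
Tree (level-order array): [24, 4, 45, None, 14]
Compute height bottom-up (empty subtree = -1):
  height(14) = 1 + max(-1, -1) = 0
  height(4) = 1 + max(-1, 0) = 1
  height(45) = 1 + max(-1, -1) = 0
  height(24) = 1 + max(1, 0) = 2
Height = 2


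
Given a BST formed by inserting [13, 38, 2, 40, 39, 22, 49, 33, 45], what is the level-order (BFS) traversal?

Tree insertion order: [13, 38, 2, 40, 39, 22, 49, 33, 45]
Tree (level-order array): [13, 2, 38, None, None, 22, 40, None, 33, 39, 49, None, None, None, None, 45]
BFS from the root, enqueuing left then right child of each popped node:
  queue [13] -> pop 13, enqueue [2, 38], visited so far: [13]
  queue [2, 38] -> pop 2, enqueue [none], visited so far: [13, 2]
  queue [38] -> pop 38, enqueue [22, 40], visited so far: [13, 2, 38]
  queue [22, 40] -> pop 22, enqueue [33], visited so far: [13, 2, 38, 22]
  queue [40, 33] -> pop 40, enqueue [39, 49], visited so far: [13, 2, 38, 22, 40]
  queue [33, 39, 49] -> pop 33, enqueue [none], visited so far: [13, 2, 38, 22, 40, 33]
  queue [39, 49] -> pop 39, enqueue [none], visited so far: [13, 2, 38, 22, 40, 33, 39]
  queue [49] -> pop 49, enqueue [45], visited so far: [13, 2, 38, 22, 40, 33, 39, 49]
  queue [45] -> pop 45, enqueue [none], visited so far: [13, 2, 38, 22, 40, 33, 39, 49, 45]
Result: [13, 2, 38, 22, 40, 33, 39, 49, 45]


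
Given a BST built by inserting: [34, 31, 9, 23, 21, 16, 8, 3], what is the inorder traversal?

Tree insertion order: [34, 31, 9, 23, 21, 16, 8, 3]
Tree (level-order array): [34, 31, None, 9, None, 8, 23, 3, None, 21, None, None, None, 16]
Inorder traversal: [3, 8, 9, 16, 21, 23, 31, 34]


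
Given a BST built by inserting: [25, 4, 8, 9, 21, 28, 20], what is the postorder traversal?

Tree insertion order: [25, 4, 8, 9, 21, 28, 20]
Tree (level-order array): [25, 4, 28, None, 8, None, None, None, 9, None, 21, 20]
Postorder traversal: [20, 21, 9, 8, 4, 28, 25]


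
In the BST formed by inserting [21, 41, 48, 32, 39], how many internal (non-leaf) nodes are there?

Tree built from: [21, 41, 48, 32, 39]
Tree (level-order array): [21, None, 41, 32, 48, None, 39]
Rule: An internal node has at least one child.
Per-node child counts:
  node 21: 1 child(ren)
  node 41: 2 child(ren)
  node 32: 1 child(ren)
  node 39: 0 child(ren)
  node 48: 0 child(ren)
Matching nodes: [21, 41, 32]
Count of internal (non-leaf) nodes: 3


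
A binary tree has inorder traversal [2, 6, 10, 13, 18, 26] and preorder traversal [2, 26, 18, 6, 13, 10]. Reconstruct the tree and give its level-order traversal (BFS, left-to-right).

Inorder:  [2, 6, 10, 13, 18, 26]
Preorder: [2, 26, 18, 6, 13, 10]
Algorithm: preorder visits root first, so consume preorder in order;
for each root, split the current inorder slice at that value into
left-subtree inorder and right-subtree inorder, then recurse.
Recursive splits:
  root=2; inorder splits into left=[], right=[6, 10, 13, 18, 26]
  root=26; inorder splits into left=[6, 10, 13, 18], right=[]
  root=18; inorder splits into left=[6, 10, 13], right=[]
  root=6; inorder splits into left=[], right=[10, 13]
  root=13; inorder splits into left=[10], right=[]
  root=10; inorder splits into left=[], right=[]
Reconstructed level-order: [2, 26, 18, 6, 13, 10]


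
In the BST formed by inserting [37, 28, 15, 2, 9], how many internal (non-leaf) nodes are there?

Tree built from: [37, 28, 15, 2, 9]
Tree (level-order array): [37, 28, None, 15, None, 2, None, None, 9]
Rule: An internal node has at least one child.
Per-node child counts:
  node 37: 1 child(ren)
  node 28: 1 child(ren)
  node 15: 1 child(ren)
  node 2: 1 child(ren)
  node 9: 0 child(ren)
Matching nodes: [37, 28, 15, 2]
Count of internal (non-leaf) nodes: 4


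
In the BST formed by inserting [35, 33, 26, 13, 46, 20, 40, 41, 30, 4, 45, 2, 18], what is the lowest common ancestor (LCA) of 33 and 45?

Tree insertion order: [35, 33, 26, 13, 46, 20, 40, 41, 30, 4, 45, 2, 18]
Tree (level-order array): [35, 33, 46, 26, None, 40, None, 13, 30, None, 41, 4, 20, None, None, None, 45, 2, None, 18]
In a BST, the LCA of p=33, q=45 is the first node v on the
root-to-leaf path with p <= v <= q (go left if both < v, right if both > v).
Walk from root:
  at 35: 33 <= 35 <= 45, this is the LCA
LCA = 35


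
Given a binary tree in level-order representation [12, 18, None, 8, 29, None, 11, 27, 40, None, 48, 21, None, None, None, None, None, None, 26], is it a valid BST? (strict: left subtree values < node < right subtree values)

Level-order array: [12, 18, None, 8, 29, None, 11, 27, 40, None, 48, 21, None, None, None, None, None, None, 26]
Validate using subtree bounds (lo, hi): at each node, require lo < value < hi,
then recurse left with hi=value and right with lo=value.
Preorder trace (stopping at first violation):
  at node 12 with bounds (-inf, +inf): OK
  at node 18 with bounds (-inf, 12): VIOLATION
Node 18 violates its bound: not (-inf < 18 < 12).
Result: Not a valid BST


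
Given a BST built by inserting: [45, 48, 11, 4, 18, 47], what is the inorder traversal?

Tree insertion order: [45, 48, 11, 4, 18, 47]
Tree (level-order array): [45, 11, 48, 4, 18, 47]
Inorder traversal: [4, 11, 18, 45, 47, 48]


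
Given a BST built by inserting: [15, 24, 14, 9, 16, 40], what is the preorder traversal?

Tree insertion order: [15, 24, 14, 9, 16, 40]
Tree (level-order array): [15, 14, 24, 9, None, 16, 40]
Preorder traversal: [15, 14, 9, 24, 16, 40]


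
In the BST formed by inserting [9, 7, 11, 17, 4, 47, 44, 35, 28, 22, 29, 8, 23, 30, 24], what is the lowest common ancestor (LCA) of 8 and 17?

Tree insertion order: [9, 7, 11, 17, 4, 47, 44, 35, 28, 22, 29, 8, 23, 30, 24]
Tree (level-order array): [9, 7, 11, 4, 8, None, 17, None, None, None, None, None, 47, 44, None, 35, None, 28, None, 22, 29, None, 23, None, 30, None, 24]
In a BST, the LCA of p=8, q=17 is the first node v on the
root-to-leaf path with p <= v <= q (go left if both < v, right if both > v).
Walk from root:
  at 9: 8 <= 9 <= 17, this is the LCA
LCA = 9


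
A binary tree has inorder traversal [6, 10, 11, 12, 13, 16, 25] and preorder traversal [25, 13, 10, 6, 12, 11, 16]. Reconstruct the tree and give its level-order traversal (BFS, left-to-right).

Inorder:  [6, 10, 11, 12, 13, 16, 25]
Preorder: [25, 13, 10, 6, 12, 11, 16]
Algorithm: preorder visits root first, so consume preorder in order;
for each root, split the current inorder slice at that value into
left-subtree inorder and right-subtree inorder, then recurse.
Recursive splits:
  root=25; inorder splits into left=[6, 10, 11, 12, 13, 16], right=[]
  root=13; inorder splits into left=[6, 10, 11, 12], right=[16]
  root=10; inorder splits into left=[6], right=[11, 12]
  root=6; inorder splits into left=[], right=[]
  root=12; inorder splits into left=[11], right=[]
  root=11; inorder splits into left=[], right=[]
  root=16; inorder splits into left=[], right=[]
Reconstructed level-order: [25, 13, 10, 16, 6, 12, 11]


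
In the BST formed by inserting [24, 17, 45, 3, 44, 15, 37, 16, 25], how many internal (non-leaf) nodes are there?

Tree built from: [24, 17, 45, 3, 44, 15, 37, 16, 25]
Tree (level-order array): [24, 17, 45, 3, None, 44, None, None, 15, 37, None, None, 16, 25]
Rule: An internal node has at least one child.
Per-node child counts:
  node 24: 2 child(ren)
  node 17: 1 child(ren)
  node 3: 1 child(ren)
  node 15: 1 child(ren)
  node 16: 0 child(ren)
  node 45: 1 child(ren)
  node 44: 1 child(ren)
  node 37: 1 child(ren)
  node 25: 0 child(ren)
Matching nodes: [24, 17, 3, 15, 45, 44, 37]
Count of internal (non-leaf) nodes: 7


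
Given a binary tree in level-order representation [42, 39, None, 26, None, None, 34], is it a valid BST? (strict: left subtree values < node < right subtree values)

Level-order array: [42, 39, None, 26, None, None, 34]
Validate using subtree bounds (lo, hi): at each node, require lo < value < hi,
then recurse left with hi=value and right with lo=value.
Preorder trace (stopping at first violation):
  at node 42 with bounds (-inf, +inf): OK
  at node 39 with bounds (-inf, 42): OK
  at node 26 with bounds (-inf, 39): OK
  at node 34 with bounds (26, 39): OK
No violation found at any node.
Result: Valid BST


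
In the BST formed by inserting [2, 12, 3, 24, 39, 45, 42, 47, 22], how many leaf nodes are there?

Tree built from: [2, 12, 3, 24, 39, 45, 42, 47, 22]
Tree (level-order array): [2, None, 12, 3, 24, None, None, 22, 39, None, None, None, 45, 42, 47]
Rule: A leaf has 0 children.
Per-node child counts:
  node 2: 1 child(ren)
  node 12: 2 child(ren)
  node 3: 0 child(ren)
  node 24: 2 child(ren)
  node 22: 0 child(ren)
  node 39: 1 child(ren)
  node 45: 2 child(ren)
  node 42: 0 child(ren)
  node 47: 0 child(ren)
Matching nodes: [3, 22, 42, 47]
Count of leaf nodes: 4


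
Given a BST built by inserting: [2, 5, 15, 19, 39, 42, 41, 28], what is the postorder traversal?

Tree insertion order: [2, 5, 15, 19, 39, 42, 41, 28]
Tree (level-order array): [2, None, 5, None, 15, None, 19, None, 39, 28, 42, None, None, 41]
Postorder traversal: [28, 41, 42, 39, 19, 15, 5, 2]


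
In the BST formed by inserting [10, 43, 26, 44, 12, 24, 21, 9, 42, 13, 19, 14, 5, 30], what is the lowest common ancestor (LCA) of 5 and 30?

Tree insertion order: [10, 43, 26, 44, 12, 24, 21, 9, 42, 13, 19, 14, 5, 30]
Tree (level-order array): [10, 9, 43, 5, None, 26, 44, None, None, 12, 42, None, None, None, 24, 30, None, 21, None, None, None, 13, None, None, 19, 14]
In a BST, the LCA of p=5, q=30 is the first node v on the
root-to-leaf path with p <= v <= q (go left if both < v, right if both > v).
Walk from root:
  at 10: 5 <= 10 <= 30, this is the LCA
LCA = 10


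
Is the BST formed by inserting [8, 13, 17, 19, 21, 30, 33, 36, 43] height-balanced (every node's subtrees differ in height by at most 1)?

Tree (level-order array): [8, None, 13, None, 17, None, 19, None, 21, None, 30, None, 33, None, 36, None, 43]
Definition: a tree is height-balanced if, at every node, |h(left) - h(right)| <= 1 (empty subtree has height -1).
Bottom-up per-node check:
  node 43: h_left=-1, h_right=-1, diff=0 [OK], height=0
  node 36: h_left=-1, h_right=0, diff=1 [OK], height=1
  node 33: h_left=-1, h_right=1, diff=2 [FAIL (|-1-1|=2 > 1)], height=2
  node 30: h_left=-1, h_right=2, diff=3 [FAIL (|-1-2|=3 > 1)], height=3
  node 21: h_left=-1, h_right=3, diff=4 [FAIL (|-1-3|=4 > 1)], height=4
  node 19: h_left=-1, h_right=4, diff=5 [FAIL (|-1-4|=5 > 1)], height=5
  node 17: h_left=-1, h_right=5, diff=6 [FAIL (|-1-5|=6 > 1)], height=6
  node 13: h_left=-1, h_right=6, diff=7 [FAIL (|-1-6|=7 > 1)], height=7
  node 8: h_left=-1, h_right=7, diff=8 [FAIL (|-1-7|=8 > 1)], height=8
Node 33 violates the condition: |-1 - 1| = 2 > 1.
Result: Not balanced


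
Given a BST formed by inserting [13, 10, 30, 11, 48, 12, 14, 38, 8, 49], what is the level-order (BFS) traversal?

Tree insertion order: [13, 10, 30, 11, 48, 12, 14, 38, 8, 49]
Tree (level-order array): [13, 10, 30, 8, 11, 14, 48, None, None, None, 12, None, None, 38, 49]
BFS from the root, enqueuing left then right child of each popped node:
  queue [13] -> pop 13, enqueue [10, 30], visited so far: [13]
  queue [10, 30] -> pop 10, enqueue [8, 11], visited so far: [13, 10]
  queue [30, 8, 11] -> pop 30, enqueue [14, 48], visited so far: [13, 10, 30]
  queue [8, 11, 14, 48] -> pop 8, enqueue [none], visited so far: [13, 10, 30, 8]
  queue [11, 14, 48] -> pop 11, enqueue [12], visited so far: [13, 10, 30, 8, 11]
  queue [14, 48, 12] -> pop 14, enqueue [none], visited so far: [13, 10, 30, 8, 11, 14]
  queue [48, 12] -> pop 48, enqueue [38, 49], visited so far: [13, 10, 30, 8, 11, 14, 48]
  queue [12, 38, 49] -> pop 12, enqueue [none], visited so far: [13, 10, 30, 8, 11, 14, 48, 12]
  queue [38, 49] -> pop 38, enqueue [none], visited so far: [13, 10, 30, 8, 11, 14, 48, 12, 38]
  queue [49] -> pop 49, enqueue [none], visited so far: [13, 10, 30, 8, 11, 14, 48, 12, 38, 49]
Result: [13, 10, 30, 8, 11, 14, 48, 12, 38, 49]


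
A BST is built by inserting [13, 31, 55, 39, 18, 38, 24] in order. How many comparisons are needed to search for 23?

Search path for 23: 13 -> 31 -> 18 -> 24
Found: False
Comparisons: 4


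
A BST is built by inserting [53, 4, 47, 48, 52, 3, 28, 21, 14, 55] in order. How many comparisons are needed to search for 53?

Search path for 53: 53
Found: True
Comparisons: 1


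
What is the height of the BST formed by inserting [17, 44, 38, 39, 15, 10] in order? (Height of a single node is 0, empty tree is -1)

Insertion order: [17, 44, 38, 39, 15, 10]
Tree (level-order array): [17, 15, 44, 10, None, 38, None, None, None, None, 39]
Compute height bottom-up (empty subtree = -1):
  height(10) = 1 + max(-1, -1) = 0
  height(15) = 1 + max(0, -1) = 1
  height(39) = 1 + max(-1, -1) = 0
  height(38) = 1 + max(-1, 0) = 1
  height(44) = 1 + max(1, -1) = 2
  height(17) = 1 + max(1, 2) = 3
Height = 3


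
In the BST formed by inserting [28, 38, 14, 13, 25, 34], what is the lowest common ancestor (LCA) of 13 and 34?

Tree insertion order: [28, 38, 14, 13, 25, 34]
Tree (level-order array): [28, 14, 38, 13, 25, 34]
In a BST, the LCA of p=13, q=34 is the first node v on the
root-to-leaf path with p <= v <= q (go left if both < v, right if both > v).
Walk from root:
  at 28: 13 <= 28 <= 34, this is the LCA
LCA = 28


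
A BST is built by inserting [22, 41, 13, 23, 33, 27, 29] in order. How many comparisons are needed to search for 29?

Search path for 29: 22 -> 41 -> 23 -> 33 -> 27 -> 29
Found: True
Comparisons: 6
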